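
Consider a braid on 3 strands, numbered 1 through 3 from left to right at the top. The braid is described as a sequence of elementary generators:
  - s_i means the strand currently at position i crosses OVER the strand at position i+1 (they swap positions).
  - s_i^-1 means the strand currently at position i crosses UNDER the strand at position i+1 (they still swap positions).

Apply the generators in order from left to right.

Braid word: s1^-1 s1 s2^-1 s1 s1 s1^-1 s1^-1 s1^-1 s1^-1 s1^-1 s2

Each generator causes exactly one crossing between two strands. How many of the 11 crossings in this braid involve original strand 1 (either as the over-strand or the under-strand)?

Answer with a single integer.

Gen 1: crossing 1x2. Involves strand 1? yes. Count so far: 1
Gen 2: crossing 2x1. Involves strand 1? yes. Count so far: 2
Gen 3: crossing 2x3. Involves strand 1? no. Count so far: 2
Gen 4: crossing 1x3. Involves strand 1? yes. Count so far: 3
Gen 5: crossing 3x1. Involves strand 1? yes. Count so far: 4
Gen 6: crossing 1x3. Involves strand 1? yes. Count so far: 5
Gen 7: crossing 3x1. Involves strand 1? yes. Count so far: 6
Gen 8: crossing 1x3. Involves strand 1? yes. Count so far: 7
Gen 9: crossing 3x1. Involves strand 1? yes. Count so far: 8
Gen 10: crossing 1x3. Involves strand 1? yes. Count so far: 9
Gen 11: crossing 1x2. Involves strand 1? yes. Count so far: 10

Answer: 10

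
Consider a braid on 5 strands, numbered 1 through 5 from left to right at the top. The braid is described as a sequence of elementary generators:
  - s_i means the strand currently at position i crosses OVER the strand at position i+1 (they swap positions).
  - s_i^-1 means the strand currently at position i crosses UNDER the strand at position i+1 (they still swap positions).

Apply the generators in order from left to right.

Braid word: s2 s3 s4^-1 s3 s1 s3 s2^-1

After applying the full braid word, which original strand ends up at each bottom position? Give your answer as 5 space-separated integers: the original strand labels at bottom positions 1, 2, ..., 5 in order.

Gen 1 (s2): strand 2 crosses over strand 3. Perm now: [1 3 2 4 5]
Gen 2 (s3): strand 2 crosses over strand 4. Perm now: [1 3 4 2 5]
Gen 3 (s4^-1): strand 2 crosses under strand 5. Perm now: [1 3 4 5 2]
Gen 4 (s3): strand 4 crosses over strand 5. Perm now: [1 3 5 4 2]
Gen 5 (s1): strand 1 crosses over strand 3. Perm now: [3 1 5 4 2]
Gen 6 (s3): strand 5 crosses over strand 4. Perm now: [3 1 4 5 2]
Gen 7 (s2^-1): strand 1 crosses under strand 4. Perm now: [3 4 1 5 2]

Answer: 3 4 1 5 2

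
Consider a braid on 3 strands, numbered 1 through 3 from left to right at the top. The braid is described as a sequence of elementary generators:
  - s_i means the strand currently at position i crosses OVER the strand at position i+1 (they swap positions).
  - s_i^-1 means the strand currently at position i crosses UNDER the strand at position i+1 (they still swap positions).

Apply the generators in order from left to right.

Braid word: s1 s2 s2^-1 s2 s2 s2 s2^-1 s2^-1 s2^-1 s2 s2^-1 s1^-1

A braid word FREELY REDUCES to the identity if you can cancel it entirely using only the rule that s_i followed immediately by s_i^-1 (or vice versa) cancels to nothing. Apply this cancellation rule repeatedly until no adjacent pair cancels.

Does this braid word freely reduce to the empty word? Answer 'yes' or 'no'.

Answer: yes

Derivation:
Gen 1 (s1): push. Stack: [s1]
Gen 2 (s2): push. Stack: [s1 s2]
Gen 3 (s2^-1): cancels prior s2. Stack: [s1]
Gen 4 (s2): push. Stack: [s1 s2]
Gen 5 (s2): push. Stack: [s1 s2 s2]
Gen 6 (s2): push. Stack: [s1 s2 s2 s2]
Gen 7 (s2^-1): cancels prior s2. Stack: [s1 s2 s2]
Gen 8 (s2^-1): cancels prior s2. Stack: [s1 s2]
Gen 9 (s2^-1): cancels prior s2. Stack: [s1]
Gen 10 (s2): push. Stack: [s1 s2]
Gen 11 (s2^-1): cancels prior s2. Stack: [s1]
Gen 12 (s1^-1): cancels prior s1. Stack: []
Reduced word: (empty)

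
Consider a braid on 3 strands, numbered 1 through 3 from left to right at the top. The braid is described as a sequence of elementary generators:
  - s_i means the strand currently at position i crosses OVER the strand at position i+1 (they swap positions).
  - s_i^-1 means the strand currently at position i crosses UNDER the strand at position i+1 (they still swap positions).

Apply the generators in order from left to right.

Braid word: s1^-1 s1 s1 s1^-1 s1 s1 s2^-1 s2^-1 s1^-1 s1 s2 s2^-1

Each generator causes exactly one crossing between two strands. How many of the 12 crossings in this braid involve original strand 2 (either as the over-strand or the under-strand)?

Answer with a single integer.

Gen 1: crossing 1x2. Involves strand 2? yes. Count so far: 1
Gen 2: crossing 2x1. Involves strand 2? yes. Count so far: 2
Gen 3: crossing 1x2. Involves strand 2? yes. Count so far: 3
Gen 4: crossing 2x1. Involves strand 2? yes. Count so far: 4
Gen 5: crossing 1x2. Involves strand 2? yes. Count so far: 5
Gen 6: crossing 2x1. Involves strand 2? yes. Count so far: 6
Gen 7: crossing 2x3. Involves strand 2? yes. Count so far: 7
Gen 8: crossing 3x2. Involves strand 2? yes. Count so far: 8
Gen 9: crossing 1x2. Involves strand 2? yes. Count so far: 9
Gen 10: crossing 2x1. Involves strand 2? yes. Count so far: 10
Gen 11: crossing 2x3. Involves strand 2? yes. Count so far: 11
Gen 12: crossing 3x2. Involves strand 2? yes. Count so far: 12

Answer: 12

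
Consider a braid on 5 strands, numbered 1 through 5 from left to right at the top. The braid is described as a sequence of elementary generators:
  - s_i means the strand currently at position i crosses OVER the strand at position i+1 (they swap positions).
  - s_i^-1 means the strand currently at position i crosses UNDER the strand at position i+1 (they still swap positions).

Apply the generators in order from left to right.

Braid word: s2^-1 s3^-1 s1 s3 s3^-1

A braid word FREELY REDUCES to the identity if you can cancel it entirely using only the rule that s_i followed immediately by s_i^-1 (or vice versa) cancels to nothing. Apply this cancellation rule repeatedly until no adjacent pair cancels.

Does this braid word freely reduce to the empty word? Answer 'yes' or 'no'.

Answer: no

Derivation:
Gen 1 (s2^-1): push. Stack: [s2^-1]
Gen 2 (s3^-1): push. Stack: [s2^-1 s3^-1]
Gen 3 (s1): push. Stack: [s2^-1 s3^-1 s1]
Gen 4 (s3): push. Stack: [s2^-1 s3^-1 s1 s3]
Gen 5 (s3^-1): cancels prior s3. Stack: [s2^-1 s3^-1 s1]
Reduced word: s2^-1 s3^-1 s1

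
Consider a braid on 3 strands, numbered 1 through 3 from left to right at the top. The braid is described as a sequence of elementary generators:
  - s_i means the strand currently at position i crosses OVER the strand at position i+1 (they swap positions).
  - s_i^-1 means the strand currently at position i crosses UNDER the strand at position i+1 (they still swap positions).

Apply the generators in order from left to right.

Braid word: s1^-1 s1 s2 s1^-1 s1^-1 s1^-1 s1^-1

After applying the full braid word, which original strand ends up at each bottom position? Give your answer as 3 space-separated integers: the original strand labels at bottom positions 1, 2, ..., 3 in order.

Answer: 1 3 2

Derivation:
Gen 1 (s1^-1): strand 1 crosses under strand 2. Perm now: [2 1 3]
Gen 2 (s1): strand 2 crosses over strand 1. Perm now: [1 2 3]
Gen 3 (s2): strand 2 crosses over strand 3. Perm now: [1 3 2]
Gen 4 (s1^-1): strand 1 crosses under strand 3. Perm now: [3 1 2]
Gen 5 (s1^-1): strand 3 crosses under strand 1. Perm now: [1 3 2]
Gen 6 (s1^-1): strand 1 crosses under strand 3. Perm now: [3 1 2]
Gen 7 (s1^-1): strand 3 crosses under strand 1. Perm now: [1 3 2]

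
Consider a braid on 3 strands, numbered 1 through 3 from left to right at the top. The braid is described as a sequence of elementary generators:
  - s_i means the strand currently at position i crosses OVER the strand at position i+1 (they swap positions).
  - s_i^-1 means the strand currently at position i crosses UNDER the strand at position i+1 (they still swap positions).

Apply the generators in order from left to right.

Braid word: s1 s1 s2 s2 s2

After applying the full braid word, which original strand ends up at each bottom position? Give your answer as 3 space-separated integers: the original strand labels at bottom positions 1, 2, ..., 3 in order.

Answer: 1 3 2

Derivation:
Gen 1 (s1): strand 1 crosses over strand 2. Perm now: [2 1 3]
Gen 2 (s1): strand 2 crosses over strand 1. Perm now: [1 2 3]
Gen 3 (s2): strand 2 crosses over strand 3. Perm now: [1 3 2]
Gen 4 (s2): strand 3 crosses over strand 2. Perm now: [1 2 3]
Gen 5 (s2): strand 2 crosses over strand 3. Perm now: [1 3 2]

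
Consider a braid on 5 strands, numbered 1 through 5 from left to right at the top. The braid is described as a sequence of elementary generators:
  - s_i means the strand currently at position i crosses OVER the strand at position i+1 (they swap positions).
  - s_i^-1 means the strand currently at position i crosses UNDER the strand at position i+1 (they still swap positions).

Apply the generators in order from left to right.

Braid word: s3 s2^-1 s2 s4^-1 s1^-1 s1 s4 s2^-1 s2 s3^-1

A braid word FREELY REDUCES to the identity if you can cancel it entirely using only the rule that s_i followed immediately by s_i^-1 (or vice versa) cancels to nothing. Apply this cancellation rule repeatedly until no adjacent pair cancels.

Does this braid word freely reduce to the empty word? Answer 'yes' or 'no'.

Gen 1 (s3): push. Stack: [s3]
Gen 2 (s2^-1): push. Stack: [s3 s2^-1]
Gen 3 (s2): cancels prior s2^-1. Stack: [s3]
Gen 4 (s4^-1): push. Stack: [s3 s4^-1]
Gen 5 (s1^-1): push. Stack: [s3 s4^-1 s1^-1]
Gen 6 (s1): cancels prior s1^-1. Stack: [s3 s4^-1]
Gen 7 (s4): cancels prior s4^-1. Stack: [s3]
Gen 8 (s2^-1): push. Stack: [s3 s2^-1]
Gen 9 (s2): cancels prior s2^-1. Stack: [s3]
Gen 10 (s3^-1): cancels prior s3. Stack: []
Reduced word: (empty)

Answer: yes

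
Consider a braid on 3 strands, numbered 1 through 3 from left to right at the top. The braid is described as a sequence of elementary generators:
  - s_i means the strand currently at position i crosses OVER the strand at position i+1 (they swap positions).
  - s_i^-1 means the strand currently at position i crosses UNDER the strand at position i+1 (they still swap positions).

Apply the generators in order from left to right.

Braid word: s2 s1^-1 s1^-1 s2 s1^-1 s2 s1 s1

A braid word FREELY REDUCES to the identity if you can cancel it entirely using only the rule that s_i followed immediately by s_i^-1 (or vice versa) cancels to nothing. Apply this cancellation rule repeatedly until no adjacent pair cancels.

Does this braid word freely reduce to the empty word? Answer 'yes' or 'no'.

Answer: no

Derivation:
Gen 1 (s2): push. Stack: [s2]
Gen 2 (s1^-1): push. Stack: [s2 s1^-1]
Gen 3 (s1^-1): push. Stack: [s2 s1^-1 s1^-1]
Gen 4 (s2): push. Stack: [s2 s1^-1 s1^-1 s2]
Gen 5 (s1^-1): push. Stack: [s2 s1^-1 s1^-1 s2 s1^-1]
Gen 6 (s2): push. Stack: [s2 s1^-1 s1^-1 s2 s1^-1 s2]
Gen 7 (s1): push. Stack: [s2 s1^-1 s1^-1 s2 s1^-1 s2 s1]
Gen 8 (s1): push. Stack: [s2 s1^-1 s1^-1 s2 s1^-1 s2 s1 s1]
Reduced word: s2 s1^-1 s1^-1 s2 s1^-1 s2 s1 s1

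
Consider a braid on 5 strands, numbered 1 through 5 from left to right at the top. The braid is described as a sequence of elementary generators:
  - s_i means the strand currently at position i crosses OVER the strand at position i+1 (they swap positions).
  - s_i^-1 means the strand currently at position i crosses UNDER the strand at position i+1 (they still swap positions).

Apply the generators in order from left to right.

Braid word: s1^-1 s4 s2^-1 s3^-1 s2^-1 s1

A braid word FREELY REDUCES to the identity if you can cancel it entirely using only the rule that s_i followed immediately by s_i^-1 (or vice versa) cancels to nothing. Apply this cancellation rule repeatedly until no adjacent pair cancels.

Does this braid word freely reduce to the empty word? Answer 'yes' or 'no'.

Gen 1 (s1^-1): push. Stack: [s1^-1]
Gen 2 (s4): push. Stack: [s1^-1 s4]
Gen 3 (s2^-1): push. Stack: [s1^-1 s4 s2^-1]
Gen 4 (s3^-1): push. Stack: [s1^-1 s4 s2^-1 s3^-1]
Gen 5 (s2^-1): push. Stack: [s1^-1 s4 s2^-1 s3^-1 s2^-1]
Gen 6 (s1): push. Stack: [s1^-1 s4 s2^-1 s3^-1 s2^-1 s1]
Reduced word: s1^-1 s4 s2^-1 s3^-1 s2^-1 s1

Answer: no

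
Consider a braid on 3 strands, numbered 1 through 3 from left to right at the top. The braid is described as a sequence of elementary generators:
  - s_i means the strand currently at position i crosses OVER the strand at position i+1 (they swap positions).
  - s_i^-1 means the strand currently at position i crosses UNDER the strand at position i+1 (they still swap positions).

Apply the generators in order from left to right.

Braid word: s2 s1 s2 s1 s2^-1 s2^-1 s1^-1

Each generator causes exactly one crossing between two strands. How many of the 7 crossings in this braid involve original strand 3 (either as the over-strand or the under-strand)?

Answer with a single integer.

Answer: 6

Derivation:
Gen 1: crossing 2x3. Involves strand 3? yes. Count so far: 1
Gen 2: crossing 1x3. Involves strand 3? yes. Count so far: 2
Gen 3: crossing 1x2. Involves strand 3? no. Count so far: 2
Gen 4: crossing 3x2. Involves strand 3? yes. Count so far: 3
Gen 5: crossing 3x1. Involves strand 3? yes. Count so far: 4
Gen 6: crossing 1x3. Involves strand 3? yes. Count so far: 5
Gen 7: crossing 2x3. Involves strand 3? yes. Count so far: 6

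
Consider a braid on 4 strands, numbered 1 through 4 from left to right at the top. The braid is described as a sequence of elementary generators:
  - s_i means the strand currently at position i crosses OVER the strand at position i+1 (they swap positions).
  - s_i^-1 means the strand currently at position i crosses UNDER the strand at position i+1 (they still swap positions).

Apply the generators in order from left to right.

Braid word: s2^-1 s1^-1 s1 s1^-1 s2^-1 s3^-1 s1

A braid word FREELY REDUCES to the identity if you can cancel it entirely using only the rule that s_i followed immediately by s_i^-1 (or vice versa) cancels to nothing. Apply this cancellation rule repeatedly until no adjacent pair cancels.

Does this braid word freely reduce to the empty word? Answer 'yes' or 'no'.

Gen 1 (s2^-1): push. Stack: [s2^-1]
Gen 2 (s1^-1): push. Stack: [s2^-1 s1^-1]
Gen 3 (s1): cancels prior s1^-1. Stack: [s2^-1]
Gen 4 (s1^-1): push. Stack: [s2^-1 s1^-1]
Gen 5 (s2^-1): push. Stack: [s2^-1 s1^-1 s2^-1]
Gen 6 (s3^-1): push. Stack: [s2^-1 s1^-1 s2^-1 s3^-1]
Gen 7 (s1): push. Stack: [s2^-1 s1^-1 s2^-1 s3^-1 s1]
Reduced word: s2^-1 s1^-1 s2^-1 s3^-1 s1

Answer: no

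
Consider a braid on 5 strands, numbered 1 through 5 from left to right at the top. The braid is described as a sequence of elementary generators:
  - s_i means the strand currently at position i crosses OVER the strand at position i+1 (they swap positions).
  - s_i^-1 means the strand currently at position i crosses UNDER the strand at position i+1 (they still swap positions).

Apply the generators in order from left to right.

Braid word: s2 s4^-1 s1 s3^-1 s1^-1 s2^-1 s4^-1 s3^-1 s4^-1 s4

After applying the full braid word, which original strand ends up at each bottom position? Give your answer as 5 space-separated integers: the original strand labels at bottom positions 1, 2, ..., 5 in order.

Gen 1 (s2): strand 2 crosses over strand 3. Perm now: [1 3 2 4 5]
Gen 2 (s4^-1): strand 4 crosses under strand 5. Perm now: [1 3 2 5 4]
Gen 3 (s1): strand 1 crosses over strand 3. Perm now: [3 1 2 5 4]
Gen 4 (s3^-1): strand 2 crosses under strand 5. Perm now: [3 1 5 2 4]
Gen 5 (s1^-1): strand 3 crosses under strand 1. Perm now: [1 3 5 2 4]
Gen 6 (s2^-1): strand 3 crosses under strand 5. Perm now: [1 5 3 2 4]
Gen 7 (s4^-1): strand 2 crosses under strand 4. Perm now: [1 5 3 4 2]
Gen 8 (s3^-1): strand 3 crosses under strand 4. Perm now: [1 5 4 3 2]
Gen 9 (s4^-1): strand 3 crosses under strand 2. Perm now: [1 5 4 2 3]
Gen 10 (s4): strand 2 crosses over strand 3. Perm now: [1 5 4 3 2]

Answer: 1 5 4 3 2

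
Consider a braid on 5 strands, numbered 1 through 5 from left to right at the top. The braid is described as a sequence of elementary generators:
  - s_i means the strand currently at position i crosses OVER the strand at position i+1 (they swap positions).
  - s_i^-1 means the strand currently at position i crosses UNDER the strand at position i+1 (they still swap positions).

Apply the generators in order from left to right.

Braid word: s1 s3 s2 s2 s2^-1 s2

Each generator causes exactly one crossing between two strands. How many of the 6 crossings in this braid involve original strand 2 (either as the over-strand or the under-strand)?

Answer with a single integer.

Gen 1: crossing 1x2. Involves strand 2? yes. Count so far: 1
Gen 2: crossing 3x4. Involves strand 2? no. Count so far: 1
Gen 3: crossing 1x4. Involves strand 2? no. Count so far: 1
Gen 4: crossing 4x1. Involves strand 2? no. Count so far: 1
Gen 5: crossing 1x4. Involves strand 2? no. Count so far: 1
Gen 6: crossing 4x1. Involves strand 2? no. Count so far: 1

Answer: 1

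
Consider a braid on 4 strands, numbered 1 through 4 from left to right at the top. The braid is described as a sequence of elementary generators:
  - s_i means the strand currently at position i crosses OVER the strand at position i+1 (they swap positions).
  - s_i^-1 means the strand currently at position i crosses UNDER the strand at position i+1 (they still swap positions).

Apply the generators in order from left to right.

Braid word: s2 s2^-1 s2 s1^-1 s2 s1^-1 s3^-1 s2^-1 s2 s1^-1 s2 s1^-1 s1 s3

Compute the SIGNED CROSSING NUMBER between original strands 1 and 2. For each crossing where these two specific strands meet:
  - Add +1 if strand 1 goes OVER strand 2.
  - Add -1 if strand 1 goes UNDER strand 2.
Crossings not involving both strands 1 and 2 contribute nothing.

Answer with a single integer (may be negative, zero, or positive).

Answer: 0

Derivation:
Gen 1: crossing 2x3. Both 1&2? no. Sum: 0
Gen 2: crossing 3x2. Both 1&2? no. Sum: 0
Gen 3: crossing 2x3. Both 1&2? no. Sum: 0
Gen 4: crossing 1x3. Both 1&2? no. Sum: 0
Gen 5: 1 over 2. Both 1&2? yes. Contrib: +1. Sum: 1
Gen 6: crossing 3x2. Both 1&2? no. Sum: 1
Gen 7: crossing 1x4. Both 1&2? no. Sum: 1
Gen 8: crossing 3x4. Both 1&2? no. Sum: 1
Gen 9: crossing 4x3. Both 1&2? no. Sum: 1
Gen 10: crossing 2x3. Both 1&2? no. Sum: 1
Gen 11: crossing 2x4. Both 1&2? no. Sum: 1
Gen 12: crossing 3x4. Both 1&2? no. Sum: 1
Gen 13: crossing 4x3. Both 1&2? no. Sum: 1
Gen 14: 2 over 1. Both 1&2? yes. Contrib: -1. Sum: 0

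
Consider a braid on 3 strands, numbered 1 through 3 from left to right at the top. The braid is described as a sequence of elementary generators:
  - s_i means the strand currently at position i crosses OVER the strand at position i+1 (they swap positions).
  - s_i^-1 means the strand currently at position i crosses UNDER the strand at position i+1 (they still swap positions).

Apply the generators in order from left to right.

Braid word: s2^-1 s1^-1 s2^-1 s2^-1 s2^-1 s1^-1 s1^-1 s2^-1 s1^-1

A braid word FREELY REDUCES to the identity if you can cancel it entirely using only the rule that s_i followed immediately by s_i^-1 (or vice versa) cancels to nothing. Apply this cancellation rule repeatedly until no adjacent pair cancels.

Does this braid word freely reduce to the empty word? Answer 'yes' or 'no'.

Answer: no

Derivation:
Gen 1 (s2^-1): push. Stack: [s2^-1]
Gen 2 (s1^-1): push. Stack: [s2^-1 s1^-1]
Gen 3 (s2^-1): push. Stack: [s2^-1 s1^-1 s2^-1]
Gen 4 (s2^-1): push. Stack: [s2^-1 s1^-1 s2^-1 s2^-1]
Gen 5 (s2^-1): push. Stack: [s2^-1 s1^-1 s2^-1 s2^-1 s2^-1]
Gen 6 (s1^-1): push. Stack: [s2^-1 s1^-1 s2^-1 s2^-1 s2^-1 s1^-1]
Gen 7 (s1^-1): push. Stack: [s2^-1 s1^-1 s2^-1 s2^-1 s2^-1 s1^-1 s1^-1]
Gen 8 (s2^-1): push. Stack: [s2^-1 s1^-1 s2^-1 s2^-1 s2^-1 s1^-1 s1^-1 s2^-1]
Gen 9 (s1^-1): push. Stack: [s2^-1 s1^-1 s2^-1 s2^-1 s2^-1 s1^-1 s1^-1 s2^-1 s1^-1]
Reduced word: s2^-1 s1^-1 s2^-1 s2^-1 s2^-1 s1^-1 s1^-1 s2^-1 s1^-1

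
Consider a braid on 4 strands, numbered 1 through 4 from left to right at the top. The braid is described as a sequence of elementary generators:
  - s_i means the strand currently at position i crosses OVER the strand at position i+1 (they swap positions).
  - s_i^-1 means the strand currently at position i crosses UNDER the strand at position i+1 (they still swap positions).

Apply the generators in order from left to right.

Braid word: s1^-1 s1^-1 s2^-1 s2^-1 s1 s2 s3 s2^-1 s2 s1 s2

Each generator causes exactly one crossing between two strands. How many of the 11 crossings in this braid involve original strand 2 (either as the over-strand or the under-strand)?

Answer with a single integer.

Answer: 7

Derivation:
Gen 1: crossing 1x2. Involves strand 2? yes. Count so far: 1
Gen 2: crossing 2x1. Involves strand 2? yes. Count so far: 2
Gen 3: crossing 2x3. Involves strand 2? yes. Count so far: 3
Gen 4: crossing 3x2. Involves strand 2? yes. Count so far: 4
Gen 5: crossing 1x2. Involves strand 2? yes. Count so far: 5
Gen 6: crossing 1x3. Involves strand 2? no. Count so far: 5
Gen 7: crossing 1x4. Involves strand 2? no. Count so far: 5
Gen 8: crossing 3x4. Involves strand 2? no. Count so far: 5
Gen 9: crossing 4x3. Involves strand 2? no. Count so far: 5
Gen 10: crossing 2x3. Involves strand 2? yes. Count so far: 6
Gen 11: crossing 2x4. Involves strand 2? yes. Count so far: 7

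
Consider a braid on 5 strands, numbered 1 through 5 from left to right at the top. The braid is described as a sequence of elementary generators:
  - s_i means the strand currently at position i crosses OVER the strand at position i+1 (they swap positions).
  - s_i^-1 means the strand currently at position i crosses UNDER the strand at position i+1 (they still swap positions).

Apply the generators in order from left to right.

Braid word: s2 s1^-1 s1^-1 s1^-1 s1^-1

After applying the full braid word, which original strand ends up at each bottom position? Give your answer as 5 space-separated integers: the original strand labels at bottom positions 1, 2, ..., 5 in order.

Gen 1 (s2): strand 2 crosses over strand 3. Perm now: [1 3 2 4 5]
Gen 2 (s1^-1): strand 1 crosses under strand 3. Perm now: [3 1 2 4 5]
Gen 3 (s1^-1): strand 3 crosses under strand 1. Perm now: [1 3 2 4 5]
Gen 4 (s1^-1): strand 1 crosses under strand 3. Perm now: [3 1 2 4 5]
Gen 5 (s1^-1): strand 3 crosses under strand 1. Perm now: [1 3 2 4 5]

Answer: 1 3 2 4 5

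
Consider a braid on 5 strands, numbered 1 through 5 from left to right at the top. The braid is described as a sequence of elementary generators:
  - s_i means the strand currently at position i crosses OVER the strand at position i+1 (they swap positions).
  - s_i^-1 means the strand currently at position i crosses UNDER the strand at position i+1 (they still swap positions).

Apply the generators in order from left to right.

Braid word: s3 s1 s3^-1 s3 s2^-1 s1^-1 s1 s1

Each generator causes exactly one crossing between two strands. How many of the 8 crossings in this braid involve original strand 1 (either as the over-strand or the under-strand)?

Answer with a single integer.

Gen 1: crossing 3x4. Involves strand 1? no. Count so far: 0
Gen 2: crossing 1x2. Involves strand 1? yes. Count so far: 1
Gen 3: crossing 4x3. Involves strand 1? no. Count so far: 1
Gen 4: crossing 3x4. Involves strand 1? no. Count so far: 1
Gen 5: crossing 1x4. Involves strand 1? yes. Count so far: 2
Gen 6: crossing 2x4. Involves strand 1? no. Count so far: 2
Gen 7: crossing 4x2. Involves strand 1? no. Count so far: 2
Gen 8: crossing 2x4. Involves strand 1? no. Count so far: 2

Answer: 2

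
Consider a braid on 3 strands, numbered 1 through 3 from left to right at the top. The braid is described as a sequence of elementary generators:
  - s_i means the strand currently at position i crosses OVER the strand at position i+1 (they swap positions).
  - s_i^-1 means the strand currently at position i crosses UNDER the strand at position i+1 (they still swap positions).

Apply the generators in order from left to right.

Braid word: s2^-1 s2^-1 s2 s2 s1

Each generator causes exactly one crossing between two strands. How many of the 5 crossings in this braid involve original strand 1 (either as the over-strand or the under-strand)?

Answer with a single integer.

Answer: 1

Derivation:
Gen 1: crossing 2x3. Involves strand 1? no. Count so far: 0
Gen 2: crossing 3x2. Involves strand 1? no. Count so far: 0
Gen 3: crossing 2x3. Involves strand 1? no. Count so far: 0
Gen 4: crossing 3x2. Involves strand 1? no. Count so far: 0
Gen 5: crossing 1x2. Involves strand 1? yes. Count so far: 1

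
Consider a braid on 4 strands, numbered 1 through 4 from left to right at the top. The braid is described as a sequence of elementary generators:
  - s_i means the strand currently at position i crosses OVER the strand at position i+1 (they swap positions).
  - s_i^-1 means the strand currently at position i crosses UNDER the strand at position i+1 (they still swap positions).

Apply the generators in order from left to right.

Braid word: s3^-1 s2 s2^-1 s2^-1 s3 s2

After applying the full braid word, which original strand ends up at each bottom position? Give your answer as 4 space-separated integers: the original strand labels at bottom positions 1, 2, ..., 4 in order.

Gen 1 (s3^-1): strand 3 crosses under strand 4. Perm now: [1 2 4 3]
Gen 2 (s2): strand 2 crosses over strand 4. Perm now: [1 4 2 3]
Gen 3 (s2^-1): strand 4 crosses under strand 2. Perm now: [1 2 4 3]
Gen 4 (s2^-1): strand 2 crosses under strand 4. Perm now: [1 4 2 3]
Gen 5 (s3): strand 2 crosses over strand 3. Perm now: [1 4 3 2]
Gen 6 (s2): strand 4 crosses over strand 3. Perm now: [1 3 4 2]

Answer: 1 3 4 2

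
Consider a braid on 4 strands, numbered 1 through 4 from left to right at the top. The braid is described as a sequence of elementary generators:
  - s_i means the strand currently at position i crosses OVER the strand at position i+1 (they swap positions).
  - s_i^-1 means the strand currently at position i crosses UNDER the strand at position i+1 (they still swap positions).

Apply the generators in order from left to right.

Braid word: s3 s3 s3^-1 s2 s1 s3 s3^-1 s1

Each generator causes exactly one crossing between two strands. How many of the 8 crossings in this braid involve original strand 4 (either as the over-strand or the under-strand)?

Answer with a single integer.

Gen 1: crossing 3x4. Involves strand 4? yes. Count so far: 1
Gen 2: crossing 4x3. Involves strand 4? yes. Count so far: 2
Gen 3: crossing 3x4. Involves strand 4? yes. Count so far: 3
Gen 4: crossing 2x4. Involves strand 4? yes. Count so far: 4
Gen 5: crossing 1x4. Involves strand 4? yes. Count so far: 5
Gen 6: crossing 2x3. Involves strand 4? no. Count so far: 5
Gen 7: crossing 3x2. Involves strand 4? no. Count so far: 5
Gen 8: crossing 4x1. Involves strand 4? yes. Count so far: 6

Answer: 6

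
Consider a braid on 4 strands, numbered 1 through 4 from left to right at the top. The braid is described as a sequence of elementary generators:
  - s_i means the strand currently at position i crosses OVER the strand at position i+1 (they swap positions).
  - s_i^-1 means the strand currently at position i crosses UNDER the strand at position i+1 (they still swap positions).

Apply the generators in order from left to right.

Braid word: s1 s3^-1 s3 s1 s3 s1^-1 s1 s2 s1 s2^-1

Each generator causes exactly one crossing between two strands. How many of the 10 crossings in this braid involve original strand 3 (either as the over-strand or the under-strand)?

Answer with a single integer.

Answer: 3

Derivation:
Gen 1: crossing 1x2. Involves strand 3? no. Count so far: 0
Gen 2: crossing 3x4. Involves strand 3? yes. Count so far: 1
Gen 3: crossing 4x3. Involves strand 3? yes. Count so far: 2
Gen 4: crossing 2x1. Involves strand 3? no. Count so far: 2
Gen 5: crossing 3x4. Involves strand 3? yes. Count so far: 3
Gen 6: crossing 1x2. Involves strand 3? no. Count so far: 3
Gen 7: crossing 2x1. Involves strand 3? no. Count so far: 3
Gen 8: crossing 2x4. Involves strand 3? no. Count so far: 3
Gen 9: crossing 1x4. Involves strand 3? no. Count so far: 3
Gen 10: crossing 1x2. Involves strand 3? no. Count so far: 3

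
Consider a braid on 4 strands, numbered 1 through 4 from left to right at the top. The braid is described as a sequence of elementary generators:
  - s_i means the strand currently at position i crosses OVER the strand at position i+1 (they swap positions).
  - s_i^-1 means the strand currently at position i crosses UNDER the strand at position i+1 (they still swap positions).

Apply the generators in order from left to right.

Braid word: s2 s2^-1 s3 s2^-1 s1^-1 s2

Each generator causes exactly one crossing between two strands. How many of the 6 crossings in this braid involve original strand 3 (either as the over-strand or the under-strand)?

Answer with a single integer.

Gen 1: crossing 2x3. Involves strand 3? yes. Count so far: 1
Gen 2: crossing 3x2. Involves strand 3? yes. Count so far: 2
Gen 3: crossing 3x4. Involves strand 3? yes. Count so far: 3
Gen 4: crossing 2x4. Involves strand 3? no. Count so far: 3
Gen 5: crossing 1x4. Involves strand 3? no. Count so far: 3
Gen 6: crossing 1x2. Involves strand 3? no. Count so far: 3

Answer: 3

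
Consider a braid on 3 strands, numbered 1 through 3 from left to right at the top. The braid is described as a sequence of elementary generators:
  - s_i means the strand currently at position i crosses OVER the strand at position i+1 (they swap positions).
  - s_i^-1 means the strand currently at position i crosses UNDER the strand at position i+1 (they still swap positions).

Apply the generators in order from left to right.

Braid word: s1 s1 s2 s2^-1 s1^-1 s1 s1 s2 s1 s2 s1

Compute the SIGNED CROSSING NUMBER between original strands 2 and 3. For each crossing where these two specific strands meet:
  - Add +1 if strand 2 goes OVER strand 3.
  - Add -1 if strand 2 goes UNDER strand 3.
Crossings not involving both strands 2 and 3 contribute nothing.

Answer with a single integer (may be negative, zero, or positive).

Gen 1: crossing 1x2. Both 2&3? no. Sum: 0
Gen 2: crossing 2x1. Both 2&3? no. Sum: 0
Gen 3: 2 over 3. Both 2&3? yes. Contrib: +1. Sum: 1
Gen 4: 3 under 2. Both 2&3? yes. Contrib: +1. Sum: 2
Gen 5: crossing 1x2. Both 2&3? no. Sum: 2
Gen 6: crossing 2x1. Both 2&3? no. Sum: 2
Gen 7: crossing 1x2. Both 2&3? no. Sum: 2
Gen 8: crossing 1x3. Both 2&3? no. Sum: 2
Gen 9: 2 over 3. Both 2&3? yes. Contrib: +1. Sum: 3
Gen 10: crossing 2x1. Both 2&3? no. Sum: 3
Gen 11: crossing 3x1. Both 2&3? no. Sum: 3

Answer: 3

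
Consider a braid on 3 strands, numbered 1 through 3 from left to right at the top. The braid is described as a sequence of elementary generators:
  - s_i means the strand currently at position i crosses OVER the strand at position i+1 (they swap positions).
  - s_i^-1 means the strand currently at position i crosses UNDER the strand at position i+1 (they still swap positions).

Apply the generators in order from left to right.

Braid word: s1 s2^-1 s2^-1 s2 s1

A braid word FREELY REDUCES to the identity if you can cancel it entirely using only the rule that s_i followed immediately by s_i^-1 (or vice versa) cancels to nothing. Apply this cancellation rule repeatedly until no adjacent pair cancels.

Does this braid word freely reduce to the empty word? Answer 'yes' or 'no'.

Gen 1 (s1): push. Stack: [s1]
Gen 2 (s2^-1): push. Stack: [s1 s2^-1]
Gen 3 (s2^-1): push. Stack: [s1 s2^-1 s2^-1]
Gen 4 (s2): cancels prior s2^-1. Stack: [s1 s2^-1]
Gen 5 (s1): push. Stack: [s1 s2^-1 s1]
Reduced word: s1 s2^-1 s1

Answer: no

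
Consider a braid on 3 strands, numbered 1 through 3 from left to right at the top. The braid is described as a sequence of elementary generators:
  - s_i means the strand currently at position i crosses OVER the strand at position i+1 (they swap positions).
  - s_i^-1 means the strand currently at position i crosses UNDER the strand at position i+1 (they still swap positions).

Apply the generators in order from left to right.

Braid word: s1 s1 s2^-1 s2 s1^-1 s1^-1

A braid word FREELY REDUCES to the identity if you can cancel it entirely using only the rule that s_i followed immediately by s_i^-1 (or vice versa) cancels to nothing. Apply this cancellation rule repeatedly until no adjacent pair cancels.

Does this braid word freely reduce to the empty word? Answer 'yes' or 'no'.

Gen 1 (s1): push. Stack: [s1]
Gen 2 (s1): push. Stack: [s1 s1]
Gen 3 (s2^-1): push. Stack: [s1 s1 s2^-1]
Gen 4 (s2): cancels prior s2^-1. Stack: [s1 s1]
Gen 5 (s1^-1): cancels prior s1. Stack: [s1]
Gen 6 (s1^-1): cancels prior s1. Stack: []
Reduced word: (empty)

Answer: yes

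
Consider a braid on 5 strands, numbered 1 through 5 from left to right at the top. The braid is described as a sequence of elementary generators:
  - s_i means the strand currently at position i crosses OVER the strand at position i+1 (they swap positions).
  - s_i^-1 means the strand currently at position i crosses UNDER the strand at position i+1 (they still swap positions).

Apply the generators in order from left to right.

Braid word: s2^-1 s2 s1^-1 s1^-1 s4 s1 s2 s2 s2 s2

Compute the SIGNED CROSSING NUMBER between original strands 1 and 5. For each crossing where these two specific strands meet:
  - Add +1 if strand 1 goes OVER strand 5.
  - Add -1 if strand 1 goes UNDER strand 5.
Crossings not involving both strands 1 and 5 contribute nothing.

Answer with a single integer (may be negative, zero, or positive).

Answer: 0

Derivation:
Gen 1: crossing 2x3. Both 1&5? no. Sum: 0
Gen 2: crossing 3x2. Both 1&5? no. Sum: 0
Gen 3: crossing 1x2. Both 1&5? no. Sum: 0
Gen 4: crossing 2x1. Both 1&5? no. Sum: 0
Gen 5: crossing 4x5. Both 1&5? no. Sum: 0
Gen 6: crossing 1x2. Both 1&5? no. Sum: 0
Gen 7: crossing 1x3. Both 1&5? no. Sum: 0
Gen 8: crossing 3x1. Both 1&5? no. Sum: 0
Gen 9: crossing 1x3. Both 1&5? no. Sum: 0
Gen 10: crossing 3x1. Both 1&5? no. Sum: 0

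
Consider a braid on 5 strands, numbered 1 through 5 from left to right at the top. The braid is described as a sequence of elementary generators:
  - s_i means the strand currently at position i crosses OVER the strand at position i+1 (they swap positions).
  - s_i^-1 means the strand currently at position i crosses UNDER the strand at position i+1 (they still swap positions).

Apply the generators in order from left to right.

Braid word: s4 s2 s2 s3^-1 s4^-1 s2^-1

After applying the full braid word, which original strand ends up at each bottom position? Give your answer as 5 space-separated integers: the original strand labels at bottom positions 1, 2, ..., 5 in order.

Gen 1 (s4): strand 4 crosses over strand 5. Perm now: [1 2 3 5 4]
Gen 2 (s2): strand 2 crosses over strand 3. Perm now: [1 3 2 5 4]
Gen 3 (s2): strand 3 crosses over strand 2. Perm now: [1 2 3 5 4]
Gen 4 (s3^-1): strand 3 crosses under strand 5. Perm now: [1 2 5 3 4]
Gen 5 (s4^-1): strand 3 crosses under strand 4. Perm now: [1 2 5 4 3]
Gen 6 (s2^-1): strand 2 crosses under strand 5. Perm now: [1 5 2 4 3]

Answer: 1 5 2 4 3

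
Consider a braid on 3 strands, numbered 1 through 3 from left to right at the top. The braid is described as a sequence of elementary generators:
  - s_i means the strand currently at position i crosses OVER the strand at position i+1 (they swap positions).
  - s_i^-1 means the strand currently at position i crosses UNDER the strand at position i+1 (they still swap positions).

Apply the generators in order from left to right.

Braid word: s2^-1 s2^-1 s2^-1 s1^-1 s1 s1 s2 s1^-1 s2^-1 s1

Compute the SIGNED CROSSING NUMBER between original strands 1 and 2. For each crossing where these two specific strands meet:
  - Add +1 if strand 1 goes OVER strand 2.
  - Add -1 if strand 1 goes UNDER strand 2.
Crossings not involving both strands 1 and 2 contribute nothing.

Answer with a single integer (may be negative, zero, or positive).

Answer: 0

Derivation:
Gen 1: crossing 2x3. Both 1&2? no. Sum: 0
Gen 2: crossing 3x2. Both 1&2? no. Sum: 0
Gen 3: crossing 2x3. Both 1&2? no. Sum: 0
Gen 4: crossing 1x3. Both 1&2? no. Sum: 0
Gen 5: crossing 3x1. Both 1&2? no. Sum: 0
Gen 6: crossing 1x3. Both 1&2? no. Sum: 0
Gen 7: 1 over 2. Both 1&2? yes. Contrib: +1. Sum: 1
Gen 8: crossing 3x2. Both 1&2? no. Sum: 1
Gen 9: crossing 3x1. Both 1&2? no. Sum: 1
Gen 10: 2 over 1. Both 1&2? yes. Contrib: -1. Sum: 0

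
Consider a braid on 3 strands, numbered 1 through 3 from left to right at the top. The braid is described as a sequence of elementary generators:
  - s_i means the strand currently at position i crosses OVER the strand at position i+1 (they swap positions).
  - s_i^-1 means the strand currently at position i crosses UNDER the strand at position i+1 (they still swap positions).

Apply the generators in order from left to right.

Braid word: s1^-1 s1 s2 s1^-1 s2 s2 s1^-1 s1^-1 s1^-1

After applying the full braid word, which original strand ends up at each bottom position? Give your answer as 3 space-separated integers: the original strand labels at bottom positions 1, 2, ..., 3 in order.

Gen 1 (s1^-1): strand 1 crosses under strand 2. Perm now: [2 1 3]
Gen 2 (s1): strand 2 crosses over strand 1. Perm now: [1 2 3]
Gen 3 (s2): strand 2 crosses over strand 3. Perm now: [1 3 2]
Gen 4 (s1^-1): strand 1 crosses under strand 3. Perm now: [3 1 2]
Gen 5 (s2): strand 1 crosses over strand 2. Perm now: [3 2 1]
Gen 6 (s2): strand 2 crosses over strand 1. Perm now: [3 1 2]
Gen 7 (s1^-1): strand 3 crosses under strand 1. Perm now: [1 3 2]
Gen 8 (s1^-1): strand 1 crosses under strand 3. Perm now: [3 1 2]
Gen 9 (s1^-1): strand 3 crosses under strand 1. Perm now: [1 3 2]

Answer: 1 3 2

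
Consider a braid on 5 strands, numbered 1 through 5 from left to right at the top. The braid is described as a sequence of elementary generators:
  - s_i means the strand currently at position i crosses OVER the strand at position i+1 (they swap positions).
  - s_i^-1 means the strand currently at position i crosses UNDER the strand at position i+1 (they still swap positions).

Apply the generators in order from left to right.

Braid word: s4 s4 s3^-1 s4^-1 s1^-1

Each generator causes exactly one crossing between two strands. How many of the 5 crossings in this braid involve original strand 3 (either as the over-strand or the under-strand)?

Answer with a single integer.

Answer: 2

Derivation:
Gen 1: crossing 4x5. Involves strand 3? no. Count so far: 0
Gen 2: crossing 5x4. Involves strand 3? no. Count so far: 0
Gen 3: crossing 3x4. Involves strand 3? yes. Count so far: 1
Gen 4: crossing 3x5. Involves strand 3? yes. Count so far: 2
Gen 5: crossing 1x2. Involves strand 3? no. Count so far: 2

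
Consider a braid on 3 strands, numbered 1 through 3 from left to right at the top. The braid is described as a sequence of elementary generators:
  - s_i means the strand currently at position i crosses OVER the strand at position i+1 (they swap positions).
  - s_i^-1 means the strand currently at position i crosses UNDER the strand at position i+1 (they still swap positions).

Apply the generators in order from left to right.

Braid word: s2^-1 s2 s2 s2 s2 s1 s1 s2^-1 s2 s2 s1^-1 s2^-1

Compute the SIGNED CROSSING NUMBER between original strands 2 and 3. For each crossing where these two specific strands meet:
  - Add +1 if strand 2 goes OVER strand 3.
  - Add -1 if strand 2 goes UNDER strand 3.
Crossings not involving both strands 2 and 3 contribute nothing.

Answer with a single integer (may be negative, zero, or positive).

Answer: 0

Derivation:
Gen 1: 2 under 3. Both 2&3? yes. Contrib: -1. Sum: -1
Gen 2: 3 over 2. Both 2&3? yes. Contrib: -1. Sum: -2
Gen 3: 2 over 3. Both 2&3? yes. Contrib: +1. Sum: -1
Gen 4: 3 over 2. Both 2&3? yes. Contrib: -1. Sum: -2
Gen 5: 2 over 3. Both 2&3? yes. Contrib: +1. Sum: -1
Gen 6: crossing 1x3. Both 2&3? no. Sum: -1
Gen 7: crossing 3x1. Both 2&3? no. Sum: -1
Gen 8: 3 under 2. Both 2&3? yes. Contrib: +1. Sum: 0
Gen 9: 2 over 3. Both 2&3? yes. Contrib: +1. Sum: 1
Gen 10: 3 over 2. Both 2&3? yes. Contrib: -1. Sum: 0
Gen 11: crossing 1x2. Both 2&3? no. Sum: 0
Gen 12: crossing 1x3. Both 2&3? no. Sum: 0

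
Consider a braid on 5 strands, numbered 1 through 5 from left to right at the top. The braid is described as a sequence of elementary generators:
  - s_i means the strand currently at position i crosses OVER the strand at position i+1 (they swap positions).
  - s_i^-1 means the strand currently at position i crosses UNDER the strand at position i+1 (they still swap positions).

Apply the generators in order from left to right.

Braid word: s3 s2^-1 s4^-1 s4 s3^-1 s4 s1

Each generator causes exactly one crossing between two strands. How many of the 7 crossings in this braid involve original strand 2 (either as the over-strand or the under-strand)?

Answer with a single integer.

Answer: 3

Derivation:
Gen 1: crossing 3x4. Involves strand 2? no. Count so far: 0
Gen 2: crossing 2x4. Involves strand 2? yes. Count so far: 1
Gen 3: crossing 3x5. Involves strand 2? no. Count so far: 1
Gen 4: crossing 5x3. Involves strand 2? no. Count so far: 1
Gen 5: crossing 2x3. Involves strand 2? yes. Count so far: 2
Gen 6: crossing 2x5. Involves strand 2? yes. Count so far: 3
Gen 7: crossing 1x4. Involves strand 2? no. Count so far: 3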